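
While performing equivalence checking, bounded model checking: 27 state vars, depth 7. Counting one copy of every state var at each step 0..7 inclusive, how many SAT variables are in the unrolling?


BMC unrolls to depth k, creating one copy of each state var for steps 0..k.
Step count = 7 + 1 = 8 (steps 0 through 7)
Vars per step = 27
Total = 27 * 8 = 216

216


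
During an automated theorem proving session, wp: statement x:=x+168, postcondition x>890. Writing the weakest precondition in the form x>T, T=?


Formula: wp(x:=E, P) = P[E/x] (substitute E for x in postcondition)
Step 1: Postcondition: x>890
Step 2: Substitute x+168 for x: x+168>890
Step 3: Solve for x: x > 890-168 = 722

722


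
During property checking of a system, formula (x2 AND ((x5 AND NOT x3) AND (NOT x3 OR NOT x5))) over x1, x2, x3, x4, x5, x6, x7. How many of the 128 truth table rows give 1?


Formula: (x2 AND ((x5 AND NOT x3) AND (NOT x3 OR NOT x5))) over 7 vars (128 rows)
Evaluate each row (x1, x2, x3, x4, x5, x6, x7 as bits, MSB first):
  row 0 [0000000]: (0 AND ((0 AND NOT 0) AND (NOT 0 OR NOT 0))) -> 0
  row 1 [0000001]: (0 AND ((0 AND NOT 0) AND (NOT 0 OR NOT 0))) -> 0
  row 2 [0000010]: (0 AND ((0 AND NOT 0) AND (NOT 0 OR NOT 0))) -> 0
  row 3 [0000011]: (0 AND ((0 AND NOT 0) AND (NOT 0 OR NOT 0))) -> 0
  row 4 [0000100]: (0 AND ((1 AND NOT 0) AND (NOT 0 OR NOT 1))) -> 0
  (every remaining row is evaluated the same way; all 128 results are listed next)
Full result column, 8 rows per line (x1,x2,x3,x4 fixed per line; x5,x6,x7 runs 000..111 left to right):
  rows 0-7 [x1,x2,x3,x4=0000]: 00000000  (ones: 0)
  rows 8-15 [x1,x2,x3,x4=0001]: 00000000  (ones: 0)
  rows 16-23 [x1,x2,x3,x4=0010]: 00000000  (ones: 0)
  rows 24-31 [x1,x2,x3,x4=0011]: 00000000  (ones: 0)
  rows 32-39 [x1,x2,x3,x4=0100]: 00001111  (ones: 4)
  rows 40-47 [x1,x2,x3,x4=0101]: 00001111  (ones: 4)
  rows 48-55 [x1,x2,x3,x4=0110]: 00000000  (ones: 0)
  rows 56-63 [x1,x2,x3,x4=0111]: 00000000  (ones: 0)
  rows 64-71 [x1,x2,x3,x4=1000]: 00000000  (ones: 0)
  rows 72-79 [x1,x2,x3,x4=1001]: 00000000  (ones: 0)
  rows 80-87 [x1,x2,x3,x4=1010]: 00000000  (ones: 0)
  rows 88-95 [x1,x2,x3,x4=1011]: 00000000  (ones: 0)
  rows 96-103 [x1,x2,x3,x4=1100]: 00001111  (ones: 4)
  rows 104-111 [x1,x2,x3,x4=1101]: 00001111  (ones: 4)
  rows 112-119 [x1,x2,x3,x4=1110]: 00000000  (ones: 0)
  rows 120-127 [x1,x2,x3,x4=1111]: 00000000  (ones: 0)
Count of 1-rows = 0+0+0+0+4+4+0+0+0+0+0+0+4+4+0+0 = 16

16


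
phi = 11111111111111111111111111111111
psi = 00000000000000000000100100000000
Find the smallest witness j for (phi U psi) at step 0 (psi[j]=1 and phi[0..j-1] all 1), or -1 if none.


(phi U psi) at 0: need smallest j with psi[j]=1 and phi[i]=1 for all i in [0,j).
Scan from step 0:
  step 0: phi=1, psi=0 -> continue
  step 1: phi=1, psi=0 -> continue
  step 2: phi=1, psi=0 -> continue
  step 3: phi=1, psi=0 -> continue
  step 20: psi=1 and phi held for [0,20) -> witness found
Witness step = 20

20


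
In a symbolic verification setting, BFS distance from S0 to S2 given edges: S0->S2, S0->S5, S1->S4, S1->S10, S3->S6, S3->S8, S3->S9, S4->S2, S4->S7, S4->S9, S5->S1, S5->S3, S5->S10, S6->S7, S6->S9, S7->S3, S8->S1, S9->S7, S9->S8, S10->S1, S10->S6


BFS layer-by-layer from S0:
  dist 0: {S0}
  dist 1: {S2, S5}
  -> S2 reached at distance 1
Shortest path length = 1

1


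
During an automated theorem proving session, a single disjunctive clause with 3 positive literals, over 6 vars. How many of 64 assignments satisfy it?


Step 1: Total=2^6=64
Step 2: Unsat when all 3 false: 2^3=8
Step 3: Sat=64-8=56

56


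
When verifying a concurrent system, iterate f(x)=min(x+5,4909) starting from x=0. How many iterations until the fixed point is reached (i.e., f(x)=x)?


Step 1: x=0, cap=4909, increment=5
Step 2: x grows by 5 each step until capped at 4909; fixed point is x=4909
Step 3: iterations = ceil(4909/5) = 982

982


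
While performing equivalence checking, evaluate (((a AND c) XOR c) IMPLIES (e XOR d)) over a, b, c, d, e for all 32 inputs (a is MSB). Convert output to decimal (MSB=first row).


Formula: (((a AND c) XOR c) IMPLIES (e XOR d)) over a, b, c, d, e (32 rows)
Evaluate each row (bits = a,b,c,d,e, MSB first):
  row 0 [00000]: (((0 AND 0) XOR 0) IMPLIES (0 XOR 0)) -> 1
  row 1 [00001]: (((0 AND 0) XOR 0) IMPLIES (1 XOR 0)) -> 1
  row 2 [00010]: (((0 AND 0) XOR 0) IMPLIES (0 XOR 1)) -> 1
  row 3 [00011]: (((0 AND 0) XOR 0) IMPLIES (1 XOR 1)) -> 1
  row 4 [00100]: (((0 AND 1) XOR 1) IMPLIES (0 XOR 0)) -> 0
  row 5 [00101]: (((0 AND 1) XOR 1) IMPLIES (1 XOR 0)) -> 1
  row 6 [00110]: (((0 AND 1) XOR 1) IMPLIES (0 XOR 1)) -> 1
  row 7 [00111]: (((0 AND 1) XOR 1) IMPLIES (1 XOR 1)) -> 0
  row 8 [01000]: (((0 AND 0) XOR 0) IMPLIES (0 XOR 0)) -> 1
  row 9 [01001]: (((0 AND 0) XOR 0) IMPLIES (1 XOR 0)) -> 1
  row 10 [01010]: (((0 AND 0) XOR 0) IMPLIES (0 XOR 1)) -> 1
  row 11 [01011]: (((0 AND 0) XOR 0) IMPLIES (1 XOR 1)) -> 1
  row 12 [01100]: (((0 AND 1) XOR 1) IMPLIES (0 XOR 0)) -> 0
  row 13 [01101]: (((0 AND 1) XOR 1) IMPLIES (1 XOR 0)) -> 1
  row 14 [01110]: (((0 AND 1) XOR 1) IMPLIES (0 XOR 1)) -> 1
  row 15 [01111]: (((0 AND 1) XOR 1) IMPLIES (1 XOR 1)) -> 0
  row 16 [10000]: (((1 AND 0) XOR 0) IMPLIES (0 XOR 0)) -> 1
  row 17 [10001]: (((1 AND 0) XOR 0) IMPLIES (1 XOR 0)) -> 1
  row 18 [10010]: (((1 AND 0) XOR 0) IMPLIES (0 XOR 1)) -> 1
  row 19 [10011]: (((1 AND 0) XOR 0) IMPLIES (1 XOR 1)) -> 1
  row 20 [10100]: (((1 AND 1) XOR 1) IMPLIES (0 XOR 0)) -> 1
  row 21 [10101]: (((1 AND 1) XOR 1) IMPLIES (1 XOR 0)) -> 1
  row 22 [10110]: (((1 AND 1) XOR 1) IMPLIES (0 XOR 1)) -> 1
  row 23 [10111]: (((1 AND 1) XOR 1) IMPLIES (1 XOR 1)) -> 1
  row 24 [11000]: (((1 AND 0) XOR 0) IMPLIES (0 XOR 0)) -> 1
  row 25 [11001]: (((1 AND 0) XOR 0) IMPLIES (1 XOR 0)) -> 1
  row 26 [11010]: (((1 AND 0) XOR 0) IMPLIES (0 XOR 1)) -> 1
  row 27 [11011]: (((1 AND 0) XOR 0) IMPLIES (1 XOR 1)) -> 1
  row 28 [11100]: (((1 AND 1) XOR 1) IMPLIES (0 XOR 0)) -> 1
  row 29 [11101]: (((1 AND 1) XOR 1) IMPLIES (1 XOR 0)) -> 1
  row 30 [11110]: (((1 AND 1) XOR 1) IMPLIES (0 XOR 1)) -> 1
  row 31 [11111]: (((1 AND 1) XOR 1) IMPLIES (1 XOR 1)) -> 1
Full result column, 4 rows per line (a,b,c fixed per line; d,e runs 00..11 left to right):
  rows 0-3 [a,b,c=000]: 1111  = hex F
  rows 4-7 [a,b,c=001]: 0110  = hex 6
  rows 8-11 [a,b,c=010]: 1111  = hex F
  rows 12-15 [a,b,c=011]: 0110  = hex 6
  rows 16-19 [a,b,c=100]: 1111  = hex F
  rows 20-23 [a,b,c=101]: 1111  = hex F
  rows 24-27 [a,b,c=110]: 1111  = hex F
  rows 28-31 [a,b,c=111]: 1111  = hex F
Output column (row 0 .. row 31) = 11110110111101101111111111111111
Output column grouped in 4s = 1111 0110 1111 0110 1111 1111 1111 1111 = 0xF6F6FFFF
Convert to decimal digit by digit (value = value*16 + digit):
  F -> 15
  15*16 + 6 = 246
  246*16 + 15 (F) = 3951
  3951*16 + 6 = 63222
  63222*16 + 15 (F) = 1011567
  1011567*16 + 15 (F) = 16185087
  16185087*16 + 15 (F) = 258961407
  258961407*16 + 15 (F) = 4143382527
Decimal = 4143382527

4143382527


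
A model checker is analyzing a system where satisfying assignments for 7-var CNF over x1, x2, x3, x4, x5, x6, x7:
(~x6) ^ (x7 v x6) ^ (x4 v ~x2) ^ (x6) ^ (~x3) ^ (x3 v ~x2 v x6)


CNF with 6 clauses over 7 vars (128 assignments).
An assignment satisfies CNF iff every clause has >=1 true literal.
Check each row (bits = x1,x2,x3,x4,x5,x6,x7; clause T/F shown):
  row 0 [0000000]: clauses=TFTFTT -> 0
  row 1 [0000001]: clauses=TTTFTT -> 0
  row 2 [0000010]: clauses=FTTTTT -> 0
  row 3 [0000011]: clauses=FTTTTT -> 0
  row 4 [0000100]: clauses=TFTFTT -> 0
  (every remaining row is evaluated the same way; all 128 results are listed next)
Full result column, 8 rows per line (x1,x2,x3,x4 fixed per line; x5,x6,x7 runs 000..111 left to right):
  rows 0-7 [x1,x2,x3,x4=0000]: 00000000  (ones: 0)
  rows 8-15 [x1,x2,x3,x4=0001]: 00000000  (ones: 0)
  rows 16-23 [x1,x2,x3,x4=0010]: 00000000  (ones: 0)
  rows 24-31 [x1,x2,x3,x4=0011]: 00000000  (ones: 0)
  rows 32-39 [x1,x2,x3,x4=0100]: 00000000  (ones: 0)
  rows 40-47 [x1,x2,x3,x4=0101]: 00000000  (ones: 0)
  rows 48-55 [x1,x2,x3,x4=0110]: 00000000  (ones: 0)
  rows 56-63 [x1,x2,x3,x4=0111]: 00000000  (ones: 0)
  rows 64-71 [x1,x2,x3,x4=1000]: 00000000  (ones: 0)
  rows 72-79 [x1,x2,x3,x4=1001]: 00000000  (ones: 0)
  rows 80-87 [x1,x2,x3,x4=1010]: 00000000  (ones: 0)
  rows 88-95 [x1,x2,x3,x4=1011]: 00000000  (ones: 0)
  rows 96-103 [x1,x2,x3,x4=1100]: 00000000  (ones: 0)
  rows 104-111 [x1,x2,x3,x4=1101]: 00000000  (ones: 0)
  rows 112-119 [x1,x2,x3,x4=1110]: 00000000  (ones: 0)
  rows 120-127 [x1,x2,x3,x4=1111]: 00000000  (ones: 0)
Satisfying assignments = 0+0+0+0+0+0+0+0+0+0+0+0+0+0+0+0 = 0

0


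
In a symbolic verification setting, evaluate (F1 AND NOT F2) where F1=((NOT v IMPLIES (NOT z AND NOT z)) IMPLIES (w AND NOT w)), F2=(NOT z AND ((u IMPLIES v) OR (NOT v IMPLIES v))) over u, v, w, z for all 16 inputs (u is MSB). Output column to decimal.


F1 = ((NOT v IMPLIES (NOT z AND NOT z)) IMPLIES (w AND NOT w))
F2 = (NOT z AND ((u IMPLIES v) OR (NOT v IMPLIES v)))
Counterexample to F1=>F2 is where F1=1 and F2=0.
Evaluate each row (bits = u,v,w,z, MSB first):
  row 0 [0000]: F1=0 F2=1 -> F1&~F2 -> 0
  row 1 [0001]: F1=1 F2=0 -> F1&~F2 -> 1
  row 2 [0010]: F1=0 F2=1 -> F1&~F2 -> 0
  row 3 [0011]: F1=1 F2=0 -> F1&~F2 -> 1
  row 4 [0100]: F1=0 F2=1 -> F1&~F2 -> 0
  row 5 [0101]: F1=0 F2=0 -> F1&~F2 -> 0
  row 6 [0110]: F1=0 F2=1 -> F1&~F2 -> 0
  row 7 [0111]: F1=0 F2=0 -> F1&~F2 -> 0
  row 8 [1000]: F1=0 F2=0 -> F1&~F2 -> 0
  row 9 [1001]: F1=1 F2=0 -> F1&~F2 -> 1
  row 10 [1010]: F1=0 F2=0 -> F1&~F2 -> 0
  row 11 [1011]: F1=1 F2=0 -> F1&~F2 -> 1
  row 12 [1100]: F1=0 F2=1 -> F1&~F2 -> 0
  row 13 [1101]: F1=0 F2=0 -> F1&~F2 -> 0
  row 14 [1110]: F1=0 F2=1 -> F1&~F2 -> 0
  row 15 [1111]: F1=0 F2=0 -> F1&~F2 -> 0
Full result column, 4 rows per line (u,v fixed per line; w,z runs 00..11 left to right):
  rows 0-3 [u,v=00]: 0101  = hex 5
  rows 4-7 [u,v=01]: 0000  = hex 0
  rows 8-11 [u,v=10]: 0101  = hex 5
  rows 12-15 [u,v=11]: 0000  = hex 0
Counterexample vector (row 0 .. row 15) = 0101000001010000
Output column grouped in 4s = 0101 0000 0101 0000 = 0x5050
Convert to decimal digit by digit (value = value*16 + digit):
  5 -> 5
  5*16 + 0 = 80
  80*16 + 5 = 1285
  1285*16 + 0 = 20560
Decimal = 20560

20560


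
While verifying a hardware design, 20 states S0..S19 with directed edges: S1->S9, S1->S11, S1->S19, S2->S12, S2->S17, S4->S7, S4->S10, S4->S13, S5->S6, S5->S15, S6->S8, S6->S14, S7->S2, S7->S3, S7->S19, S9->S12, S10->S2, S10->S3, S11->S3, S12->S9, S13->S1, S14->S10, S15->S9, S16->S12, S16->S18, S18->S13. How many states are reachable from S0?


BFS from S0:
  layer 0: {S0}
Reachable set: {S0}
Count = 1

1


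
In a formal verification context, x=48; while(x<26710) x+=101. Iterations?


Step 1: x goes from 48 toward 26710 by 101; the body runs while x<26710, so iterations = ceil((bound-start)/step)
Step 2: Distance=26662
Step 3: ceil(26662/101)=264

264


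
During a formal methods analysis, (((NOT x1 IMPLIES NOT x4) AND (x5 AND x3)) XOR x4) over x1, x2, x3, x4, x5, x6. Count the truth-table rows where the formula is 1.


Formula: (((NOT x1 IMPLIES NOT x4) AND (x5 AND x3)) XOR x4) over 6 vars (64 rows)
Evaluate each row (x1, x2, x3, x4, x5, x6 as bits, MSB first):
  row 0 [000000]: (((NOT 0 IMPLIES NOT 0) AND (0 AND 0)) XOR 0) -> 0
  row 1 [000001]: (((NOT 0 IMPLIES NOT 0) AND (0 AND 0)) XOR 0) -> 0
  row 2 [000010]: (((NOT 0 IMPLIES NOT 0) AND (1 AND 0)) XOR 0) -> 0
  row 3 [000011]: (((NOT 0 IMPLIES NOT 0) AND (1 AND 0)) XOR 0) -> 0
  row 4 [000100]: (((NOT 0 IMPLIES NOT 1) AND (0 AND 0)) XOR 1) -> 1
  (every remaining row is evaluated the same way; all 64 results are listed next)
Full result column, 8 rows per line (x1,x2,x3 fixed per line; x4,x5,x6 runs 000..111 left to right):
  rows 0-7 [x1,x2,x3=000]: 00001111  (ones: 4)
  rows 8-15 [x1,x2,x3=001]: 00111111  (ones: 6)
  rows 16-23 [x1,x2,x3=010]: 00001111  (ones: 4)
  rows 24-31 [x1,x2,x3=011]: 00111111  (ones: 6)
  rows 32-39 [x1,x2,x3=100]: 00001111  (ones: 4)
  rows 40-47 [x1,x2,x3=101]: 00111100  (ones: 4)
  rows 48-55 [x1,x2,x3=110]: 00001111  (ones: 4)
  rows 56-63 [x1,x2,x3=111]: 00111100  (ones: 4)
Count of 1-rows = 4+6+4+6+4+4+4+4 = 36

36


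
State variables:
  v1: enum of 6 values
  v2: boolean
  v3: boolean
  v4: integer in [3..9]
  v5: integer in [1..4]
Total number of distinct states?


State space = product of domain sizes of all variables.
Domain sizes:
  v1 (enum of 6 values): 6
  v2 (boolean): 2
  v3 (boolean): 2
  v4 (integer in [3..9]): 7
  v5 (integer in [1..4]): 4
Product = 6 * 2 * 2 * 7 * 4 = 672

672


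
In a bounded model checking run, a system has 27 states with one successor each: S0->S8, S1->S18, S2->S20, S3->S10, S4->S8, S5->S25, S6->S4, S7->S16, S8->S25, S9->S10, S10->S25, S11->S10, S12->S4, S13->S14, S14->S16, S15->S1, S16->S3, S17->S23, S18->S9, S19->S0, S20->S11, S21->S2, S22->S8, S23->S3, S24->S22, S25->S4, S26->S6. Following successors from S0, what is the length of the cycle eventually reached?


Trace from S0 until a state repeats:
  S0 -> S8 -> S25 -> S4 -> S8
S8 first seen at step 1, revisited at step 4.
Cycle length = 4 - 1 = 3

3


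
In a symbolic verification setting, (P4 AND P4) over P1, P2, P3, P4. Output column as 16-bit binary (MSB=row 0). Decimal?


Formula: (P4 AND P4) over P1, P2, P3, P4 (16 rows)
Evaluate each row (bits = P1,P2,P3,P4, MSB first):
  row 0 [0000]: (0 AND 0) -> 0
  row 1 [0001]: (1 AND 1) -> 1
  row 2 [0010]: (0 AND 0) -> 0
  row 3 [0011]: (1 AND 1) -> 1
  row 4 [0100]: (0 AND 0) -> 0
  row 5 [0101]: (1 AND 1) -> 1
  row 6 [0110]: (0 AND 0) -> 0
  row 7 [0111]: (1 AND 1) -> 1
  row 8 [1000]: (0 AND 0) -> 0
  row 9 [1001]: (1 AND 1) -> 1
  row 10 [1010]: (0 AND 0) -> 0
  row 11 [1011]: (1 AND 1) -> 1
  row 12 [1100]: (0 AND 0) -> 0
  row 13 [1101]: (1 AND 1) -> 1
  row 14 [1110]: (0 AND 0) -> 0
  row 15 [1111]: (1 AND 1) -> 1
Full result column, 4 rows per line (P1,P2 fixed per line; P3,P4 runs 00..11 left to right):
  rows 0-3 [P1,P2=00]: 0101  = hex 5
  rows 4-7 [P1,P2=01]: 0101  = hex 5
  rows 8-11 [P1,P2=10]: 0101  = hex 5
  rows 12-15 [P1,P2=11]: 0101  = hex 5
Output column (row 0 .. row 15) = 0101010101010101
Output column grouped in 4s = 0101 0101 0101 0101 = 0x5555
Convert to decimal digit by digit (value = value*16 + digit):
  5 -> 5
  5*16 + 5 = 85
  85*16 + 5 = 1365
  1365*16 + 5 = 21845
Decimal = 21845

21845


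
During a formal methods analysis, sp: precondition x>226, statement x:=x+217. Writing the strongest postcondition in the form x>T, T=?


Formula: sp(P, x:=E) = exists old_x. (x = E[old_x/x]) AND P[old_x/x] (old_x is the value of x before the assignment; eliminate old_x by solving x = E[old_x/x] for old_x)
Step 1: Precondition P: x>226, i.e. old_x > 226
Step 2: Assignment gives x = old_x + 217, so old_x = x - 217
Step 3: Substitute into P: x - 217 > 226
Step 4: Simplify: x > 226+217 = 443

443


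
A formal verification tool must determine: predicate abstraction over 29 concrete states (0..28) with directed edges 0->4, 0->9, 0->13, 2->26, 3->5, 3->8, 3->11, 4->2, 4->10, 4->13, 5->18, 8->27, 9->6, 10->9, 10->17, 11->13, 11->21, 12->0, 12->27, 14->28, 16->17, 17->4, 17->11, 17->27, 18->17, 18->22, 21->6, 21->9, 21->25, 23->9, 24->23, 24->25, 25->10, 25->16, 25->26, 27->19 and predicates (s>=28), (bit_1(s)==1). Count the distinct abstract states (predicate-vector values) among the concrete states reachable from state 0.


BFS from 0:
Concrete reachable: {0, 2, 4, 6, 9, 10, 11, 13, 16, 17, 19, 21, 25, 26, 27}
Abstract via predicates (s>=28), (bit_1(s)==1):
  (0,0) <- {0, 4, 9, 13, 16, 17, 21, 25}
  (0,1) <- {2, 6, 10, 11, 19, 26, 27}
Distinct abstract states = 2

2


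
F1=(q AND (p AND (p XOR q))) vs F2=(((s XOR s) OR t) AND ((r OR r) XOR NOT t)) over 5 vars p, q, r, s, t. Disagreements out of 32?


F1 = (q AND (p AND (p XOR q)))
F2 = (((s XOR s) OR t) AND ((r OR r) XOR NOT t))
Evaluate both on each of 32 rows (bits = p,q,r,s,t):
  row 0 [00000]: F1=0 F2=0 -> 0
  row 1 [00001]: F1=0 F2=0 -> 0
  row 2 [00010]: F1=0 F2=0 -> 0
  row 3 [00011]: F1=0 F2=0 -> 0
  row 4 [00100]: F1=0 F2=0 -> 0
  row 5 [00101]: F1=0 F2=1 (differ) -> 1
  row 6 [00110]: F1=0 F2=0 -> 0
  row 7 [00111]: F1=0 F2=1 (differ) -> 1
  row 8 [01000]: F1=0 F2=0 -> 0
  row 9 [01001]: F1=0 F2=0 -> 0
  row 10 [01010]: F1=0 F2=0 -> 0
  row 11 [01011]: F1=0 F2=0 -> 0
  row 12 [01100]: F1=0 F2=0 -> 0
  row 13 [01101]: F1=0 F2=1 (differ) -> 1
  row 14 [01110]: F1=0 F2=0 -> 0
  row 15 [01111]: F1=0 F2=1 (differ) -> 1
  row 16 [10000]: F1=0 F2=0 -> 0
  row 17 [10001]: F1=0 F2=0 -> 0
  row 18 [10010]: F1=0 F2=0 -> 0
  row 19 [10011]: F1=0 F2=0 -> 0
  row 20 [10100]: F1=0 F2=0 -> 0
  row 21 [10101]: F1=0 F2=1 (differ) -> 1
  row 22 [10110]: F1=0 F2=0 -> 0
  row 23 [10111]: F1=0 F2=1 (differ) -> 1
  row 24 [11000]: F1=0 F2=0 -> 0
  row 25 [11001]: F1=0 F2=0 -> 0
  row 26 [11010]: F1=0 F2=0 -> 0
  row 27 [11011]: F1=0 F2=0 -> 0
  row 28 [11100]: F1=0 F2=0 -> 0
  row 29 [11101]: F1=0 F2=1 (differ) -> 1
  row 30 [11110]: F1=0 F2=0 -> 0
  row 31 [11111]: F1=0 F2=1 (differ) -> 1
Full result column, 8 rows per line (p,q fixed per line; r,s,t runs 000..111 left to right):
  rows 0-7 [p,q=00]: 00000101  (ones: 2)
  rows 8-15 [p,q=01]: 00000101  (ones: 2)
  rows 16-23 [p,q=10]: 00000101  (ones: 2)
  rows 24-31 [p,q=11]: 00000101  (ones: 2)
Disagreements = 2+2+2+2 = 8

8


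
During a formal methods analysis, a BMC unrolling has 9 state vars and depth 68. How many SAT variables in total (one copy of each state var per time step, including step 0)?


BMC unrolls to depth k, creating one copy of each state var for steps 0..k.
Step count = 68 + 1 = 69 (steps 0 through 68)
Vars per step = 9
Total = 9 * 69 = 621

621


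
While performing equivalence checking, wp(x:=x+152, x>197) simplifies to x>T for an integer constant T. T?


Formula: wp(x:=E, P) = P[E/x] (substitute E for x in postcondition)
Step 1: Postcondition: x>197
Step 2: Substitute x+152 for x: x+152>197
Step 3: Solve for x: x > 197-152 = 45

45


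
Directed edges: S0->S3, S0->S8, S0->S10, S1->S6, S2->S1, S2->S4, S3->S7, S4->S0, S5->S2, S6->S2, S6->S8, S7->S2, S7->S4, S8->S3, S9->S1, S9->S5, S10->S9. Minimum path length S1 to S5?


BFS layer-by-layer from S1:
  dist 0: {S1}
  dist 1: {S6}
  dist 2: {S2, S8}
  dist 3: {S3, S4}
  dist 4: {S0, S7}
  dist 5: {S10}
  dist 6: {S9}
  dist 7: {S5}
  -> S5 reached at distance 7
Shortest path length = 7

7


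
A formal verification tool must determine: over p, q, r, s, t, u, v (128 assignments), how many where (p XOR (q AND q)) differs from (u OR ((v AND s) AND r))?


F1 = (p XOR (q AND q))
F2 = (u OR ((v AND s) AND r))
Evaluate both on each of 128 rows (bits = p,q,r,s,t,u,v):
  row 0 [0000000]: F1=0 F2=0 -> 0
  row 1 [0000001]: F1=0 F2=0 -> 0
  row 2 [0000010]: F1=0 F2=1 (differ) -> 1
  row 3 [0000011]: F1=0 F2=1 (differ) -> 1
  row 4 [0000100]: F1=0 F2=0 -> 0
  (every remaining row is evaluated the same way; all 128 results are listed next)
Full result column, 8 rows per line (p,q,r,s fixed per line; t,u,v runs 000..111 left to right):
  rows 0-7 [p,q,r,s=0000]: 00110011  (ones: 4)
  rows 8-15 [p,q,r,s=0001]: 00110011  (ones: 4)
  rows 16-23 [p,q,r,s=0010]: 00110011  (ones: 4)
  rows 24-31 [p,q,r,s=0011]: 01110111  (ones: 6)
  rows 32-39 [p,q,r,s=0100]: 11001100  (ones: 4)
  rows 40-47 [p,q,r,s=0101]: 11001100  (ones: 4)
  rows 48-55 [p,q,r,s=0110]: 11001100  (ones: 4)
  rows 56-63 [p,q,r,s=0111]: 10001000  (ones: 2)
  rows 64-71 [p,q,r,s=1000]: 11001100  (ones: 4)
  rows 72-79 [p,q,r,s=1001]: 11001100  (ones: 4)
  rows 80-87 [p,q,r,s=1010]: 11001100  (ones: 4)
  rows 88-95 [p,q,r,s=1011]: 10001000  (ones: 2)
  rows 96-103 [p,q,r,s=1100]: 00110011  (ones: 4)
  rows 104-111 [p,q,r,s=1101]: 00110011  (ones: 4)
  rows 112-119 [p,q,r,s=1110]: 00110011  (ones: 4)
  rows 120-127 [p,q,r,s=1111]: 01110111  (ones: 6)
Disagreements = 4+4+4+6+4+4+4+2+4+4+4+2+4+4+4+6 = 64

64


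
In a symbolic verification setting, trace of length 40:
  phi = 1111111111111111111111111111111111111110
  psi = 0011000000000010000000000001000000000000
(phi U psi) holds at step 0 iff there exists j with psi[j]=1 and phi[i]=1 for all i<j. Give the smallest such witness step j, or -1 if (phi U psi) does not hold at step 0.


(phi U psi) at 0: need smallest j with psi[j]=1 and phi[i]=1 for all i in [0,j).
Scan from step 0:
  step 0: phi=1, psi=0 -> continue
  step 1: phi=1, psi=0 -> continue
  step 2: psi=1 and phi held for [0,2) -> witness found
Witness step = 2

2


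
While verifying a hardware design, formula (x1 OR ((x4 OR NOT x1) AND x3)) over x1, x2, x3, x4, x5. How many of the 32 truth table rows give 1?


Formula: (x1 OR ((x4 OR NOT x1) AND x3)) over 5 vars (32 rows)
Evaluate each row (x1, x2, x3, x4, x5 as bits, MSB first):
  row 0 [00000]: (0 OR ((0 OR NOT 0) AND 0)) -> 0
  row 1 [00001]: (0 OR ((0 OR NOT 0) AND 0)) -> 0
  row 2 [00010]: (0 OR ((1 OR NOT 0) AND 0)) -> 0
  row 3 [00011]: (0 OR ((1 OR NOT 0) AND 0)) -> 0
  row 4 [00100]: (0 OR ((0 OR NOT 0) AND 1)) -> 1
  row 5 [00101]: (0 OR ((0 OR NOT 0) AND 1)) -> 1
  row 6 [00110]: (0 OR ((1 OR NOT 0) AND 1)) -> 1
  row 7 [00111]: (0 OR ((1 OR NOT 0) AND 1)) -> 1
  row 8 [01000]: (0 OR ((0 OR NOT 0) AND 0)) -> 0
  row 9 [01001]: (0 OR ((0 OR NOT 0) AND 0)) -> 0
  row 10 [01010]: (0 OR ((1 OR NOT 0) AND 0)) -> 0
  row 11 [01011]: (0 OR ((1 OR NOT 0) AND 0)) -> 0
  row 12 [01100]: (0 OR ((0 OR NOT 0) AND 1)) -> 1
  row 13 [01101]: (0 OR ((0 OR NOT 0) AND 1)) -> 1
  row 14 [01110]: (0 OR ((1 OR NOT 0) AND 1)) -> 1
  row 15 [01111]: (0 OR ((1 OR NOT 0) AND 1)) -> 1
  row 16 [10000]: (1 OR ((0 OR NOT 1) AND 0)) -> 1
  row 17 [10001]: (1 OR ((0 OR NOT 1) AND 0)) -> 1
  row 18 [10010]: (1 OR ((1 OR NOT 1) AND 0)) -> 1
  row 19 [10011]: (1 OR ((1 OR NOT 1) AND 0)) -> 1
  row 20 [10100]: (1 OR ((0 OR NOT 1) AND 1)) -> 1
  row 21 [10101]: (1 OR ((0 OR NOT 1) AND 1)) -> 1
  row 22 [10110]: (1 OR ((1 OR NOT 1) AND 1)) -> 1
  row 23 [10111]: (1 OR ((1 OR NOT 1) AND 1)) -> 1
  row 24 [11000]: (1 OR ((0 OR NOT 1) AND 0)) -> 1
  row 25 [11001]: (1 OR ((0 OR NOT 1) AND 0)) -> 1
  row 26 [11010]: (1 OR ((1 OR NOT 1) AND 0)) -> 1
  row 27 [11011]: (1 OR ((1 OR NOT 1) AND 0)) -> 1
  row 28 [11100]: (1 OR ((0 OR NOT 1) AND 1)) -> 1
  row 29 [11101]: (1 OR ((0 OR NOT 1) AND 1)) -> 1
  row 30 [11110]: (1 OR ((1 OR NOT 1) AND 1)) -> 1
  row 31 [11111]: (1 OR ((1 OR NOT 1) AND 1)) -> 1
Full result column, 8 rows per line (x1,x2 fixed per line; x3,x4,x5 runs 000..111 left to right):
  rows 0-7 [x1,x2=00]: 00001111  (ones: 4)
  rows 8-15 [x1,x2=01]: 00001111  (ones: 4)
  rows 16-23 [x1,x2=10]: 11111111  (ones: 8)
  rows 24-31 [x1,x2=11]: 11111111  (ones: 8)
Count of 1-rows = 4+4+8+8 = 24

24


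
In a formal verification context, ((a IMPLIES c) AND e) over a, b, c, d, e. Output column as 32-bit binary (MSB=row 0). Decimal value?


Formula: ((a IMPLIES c) AND e) over a, b, c, d, e (32 rows)
Evaluate each row (bits = a,b,c,d,e, MSB first):
  row 0 [00000]: ((0 IMPLIES 0) AND 0) -> 0
  row 1 [00001]: ((0 IMPLIES 0) AND 1) -> 1
  row 2 [00010]: ((0 IMPLIES 0) AND 0) -> 0
  row 3 [00011]: ((0 IMPLIES 0) AND 1) -> 1
  row 4 [00100]: ((0 IMPLIES 1) AND 0) -> 0
  row 5 [00101]: ((0 IMPLIES 1) AND 1) -> 1
  row 6 [00110]: ((0 IMPLIES 1) AND 0) -> 0
  row 7 [00111]: ((0 IMPLIES 1) AND 1) -> 1
  row 8 [01000]: ((0 IMPLIES 0) AND 0) -> 0
  row 9 [01001]: ((0 IMPLIES 0) AND 1) -> 1
  row 10 [01010]: ((0 IMPLIES 0) AND 0) -> 0
  row 11 [01011]: ((0 IMPLIES 0) AND 1) -> 1
  row 12 [01100]: ((0 IMPLIES 1) AND 0) -> 0
  row 13 [01101]: ((0 IMPLIES 1) AND 1) -> 1
  row 14 [01110]: ((0 IMPLIES 1) AND 0) -> 0
  row 15 [01111]: ((0 IMPLIES 1) AND 1) -> 1
  row 16 [10000]: ((1 IMPLIES 0) AND 0) -> 0
  row 17 [10001]: ((1 IMPLIES 0) AND 1) -> 0
  row 18 [10010]: ((1 IMPLIES 0) AND 0) -> 0
  row 19 [10011]: ((1 IMPLIES 0) AND 1) -> 0
  row 20 [10100]: ((1 IMPLIES 1) AND 0) -> 0
  row 21 [10101]: ((1 IMPLIES 1) AND 1) -> 1
  row 22 [10110]: ((1 IMPLIES 1) AND 0) -> 0
  row 23 [10111]: ((1 IMPLIES 1) AND 1) -> 1
  row 24 [11000]: ((1 IMPLIES 0) AND 0) -> 0
  row 25 [11001]: ((1 IMPLIES 0) AND 1) -> 0
  row 26 [11010]: ((1 IMPLIES 0) AND 0) -> 0
  row 27 [11011]: ((1 IMPLIES 0) AND 1) -> 0
  row 28 [11100]: ((1 IMPLIES 1) AND 0) -> 0
  row 29 [11101]: ((1 IMPLIES 1) AND 1) -> 1
  row 30 [11110]: ((1 IMPLIES 1) AND 0) -> 0
  row 31 [11111]: ((1 IMPLIES 1) AND 1) -> 1
Full result column, 4 rows per line (a,b,c fixed per line; d,e runs 00..11 left to right):
  rows 0-3 [a,b,c=000]: 0101  = hex 5
  rows 4-7 [a,b,c=001]: 0101  = hex 5
  rows 8-11 [a,b,c=010]: 0101  = hex 5
  rows 12-15 [a,b,c=011]: 0101  = hex 5
  rows 16-19 [a,b,c=100]: 0000  = hex 0
  rows 20-23 [a,b,c=101]: 0101  = hex 5
  rows 24-27 [a,b,c=110]: 0000  = hex 0
  rows 28-31 [a,b,c=111]: 0101  = hex 5
Output column (row 0 .. row 31) = 01010101010101010000010100000101
Output column grouped in 4s = 0101 0101 0101 0101 0000 0101 0000 0101 = 0x55550505
Convert to decimal digit by digit (value = value*16 + digit):
  5 -> 5
  5*16 + 5 = 85
  85*16 + 5 = 1365
  1365*16 + 5 = 21845
  21845*16 + 0 = 349520
  349520*16 + 5 = 5592325
  5592325*16 + 0 = 89477200
  89477200*16 + 5 = 1431635205
Decimal = 1431635205

1431635205


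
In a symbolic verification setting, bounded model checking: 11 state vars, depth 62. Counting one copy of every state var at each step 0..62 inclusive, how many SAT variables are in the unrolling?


BMC unrolls to depth k, creating one copy of each state var for steps 0..k.
Step count = 62 + 1 = 63 (steps 0 through 62)
Vars per step = 11
Total = 11 * 63 = 693

693


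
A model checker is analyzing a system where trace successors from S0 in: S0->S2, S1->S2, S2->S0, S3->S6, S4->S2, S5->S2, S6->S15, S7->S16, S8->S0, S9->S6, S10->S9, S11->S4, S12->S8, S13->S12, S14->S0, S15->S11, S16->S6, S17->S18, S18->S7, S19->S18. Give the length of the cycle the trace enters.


Trace from S0 until a state repeats:
  S0 -> S2 -> S0
S0 first seen at step 0, revisited at step 2.
Cycle length = 2 - 0 = 2

2


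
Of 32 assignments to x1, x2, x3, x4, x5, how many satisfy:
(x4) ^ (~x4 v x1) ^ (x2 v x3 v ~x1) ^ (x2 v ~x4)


CNF with 4 clauses over 5 vars (32 assignments).
An assignment satisfies CNF iff every clause has >=1 true literal.
Check each row (bits = x1,x2,x3,x4,x5; clause T/F shown):
  row 0 [00000]: clauses=FTTT -> 0
  row 1 [00001]: clauses=FTTT -> 0
  row 2 [00010]: clauses=TFTF -> 0
  row 3 [00011]: clauses=TFTF -> 0
  row 4 [00100]: clauses=FTTT -> 0
  row 5 [00101]: clauses=FTTT -> 0
  row 6 [00110]: clauses=TFTF -> 0
  row 7 [00111]: clauses=TFTF -> 0
  row 8 [01000]: clauses=FTTT -> 0
  row 9 [01001]: clauses=FTTT -> 0
  row 10 [01010]: clauses=TFTT -> 0
  row 11 [01011]: clauses=TFTT -> 0
  row 12 [01100]: clauses=FTTT -> 0
  row 13 [01101]: clauses=FTTT -> 0
  row 14 [01110]: clauses=TFTT -> 0
  row 15 [01111]: clauses=TFTT -> 0
  row 16 [10000]: clauses=FTFT -> 0
  row 17 [10001]: clauses=FTFT -> 0
  row 18 [10010]: clauses=TTFF -> 0
  row 19 [10011]: clauses=TTFF -> 0
  row 20 [10100]: clauses=FTTT -> 0
  row 21 [10101]: clauses=FTTT -> 0
  row 22 [10110]: clauses=TTTF -> 0
  row 23 [10111]: clauses=TTTF -> 0
  row 24 [11000]: clauses=FTTT -> 0
  row 25 [11001]: clauses=FTTT -> 0
  row 26 [11010]: clauses=TTTT -> 1
  row 27 [11011]: clauses=TTTT -> 1
  row 28 [11100]: clauses=FTTT -> 0
  row 29 [11101]: clauses=FTTT -> 0
  row 30 [11110]: clauses=TTTT -> 1
  row 31 [11111]: clauses=TTTT -> 1
Full result column, 8 rows per line (x1,x2 fixed per line; x3,x4,x5 runs 000..111 left to right):
  rows 0-7 [x1,x2=00]: 00000000  (ones: 0)
  rows 8-15 [x1,x2=01]: 00000000  (ones: 0)
  rows 16-23 [x1,x2=10]: 00000000  (ones: 0)
  rows 24-31 [x1,x2=11]: 00110011  (ones: 4)
Satisfying assignments = 0+0+0+4 = 4

4


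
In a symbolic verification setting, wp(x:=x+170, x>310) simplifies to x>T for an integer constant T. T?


Formula: wp(x:=E, P) = P[E/x] (substitute E for x in postcondition)
Step 1: Postcondition: x>310
Step 2: Substitute x+170 for x: x+170>310
Step 3: Solve for x: x > 310-170 = 140

140


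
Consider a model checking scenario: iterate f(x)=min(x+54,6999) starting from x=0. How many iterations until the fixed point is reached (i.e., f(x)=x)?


Step 1: x=0, cap=6999, increment=54
Step 2: x grows by 54 each step until capped at 6999; fixed point is x=6999
Step 3: iterations = ceil(6999/54) = 130

130


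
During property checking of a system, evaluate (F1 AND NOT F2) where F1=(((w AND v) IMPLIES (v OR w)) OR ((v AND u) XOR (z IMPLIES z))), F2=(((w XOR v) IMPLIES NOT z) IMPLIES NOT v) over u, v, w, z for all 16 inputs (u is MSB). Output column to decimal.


F1 = (((w AND v) IMPLIES (v OR w)) OR ((v AND u) XOR (z IMPLIES z)))
F2 = (((w XOR v) IMPLIES NOT z) IMPLIES NOT v)
Counterexample to F1=>F2 is where F1=1 and F2=0.
Evaluate each row (bits = u,v,w,z, MSB first):
  row 0 [0000]: F1=1 F2=1 -> F1&~F2 -> 0
  row 1 [0001]: F1=1 F2=1 -> F1&~F2 -> 0
  row 2 [0010]: F1=1 F2=1 -> F1&~F2 -> 0
  row 3 [0011]: F1=1 F2=1 -> F1&~F2 -> 0
  row 4 [0100]: F1=1 F2=0 -> F1&~F2 -> 1
  row 5 [0101]: F1=1 F2=1 -> F1&~F2 -> 0
  row 6 [0110]: F1=1 F2=0 -> F1&~F2 -> 1
  row 7 [0111]: F1=1 F2=0 -> F1&~F2 -> 1
  row 8 [1000]: F1=1 F2=1 -> F1&~F2 -> 0
  row 9 [1001]: F1=1 F2=1 -> F1&~F2 -> 0
  row 10 [1010]: F1=1 F2=1 -> F1&~F2 -> 0
  row 11 [1011]: F1=1 F2=1 -> F1&~F2 -> 0
  row 12 [1100]: F1=1 F2=0 -> F1&~F2 -> 1
  row 13 [1101]: F1=1 F2=1 -> F1&~F2 -> 0
  row 14 [1110]: F1=1 F2=0 -> F1&~F2 -> 1
  row 15 [1111]: F1=1 F2=0 -> F1&~F2 -> 1
Full result column, 4 rows per line (u,v fixed per line; w,z runs 00..11 left to right):
  rows 0-3 [u,v=00]: 0000  = hex 0
  rows 4-7 [u,v=01]: 1011  = hex B
  rows 8-11 [u,v=10]: 0000  = hex 0
  rows 12-15 [u,v=11]: 1011  = hex B
Counterexample vector (row 0 .. row 15) = 0000101100001011
Output column grouped in 4s = 0000 1011 0000 1011 = 0x0B0B
Convert to decimal digit by digit (value = value*16 + digit):
  0 -> 0
  0*16 + 11 (B) = 11
  11*16 + 0 = 176
  176*16 + 11 (B) = 2827
Decimal = 2827

2827


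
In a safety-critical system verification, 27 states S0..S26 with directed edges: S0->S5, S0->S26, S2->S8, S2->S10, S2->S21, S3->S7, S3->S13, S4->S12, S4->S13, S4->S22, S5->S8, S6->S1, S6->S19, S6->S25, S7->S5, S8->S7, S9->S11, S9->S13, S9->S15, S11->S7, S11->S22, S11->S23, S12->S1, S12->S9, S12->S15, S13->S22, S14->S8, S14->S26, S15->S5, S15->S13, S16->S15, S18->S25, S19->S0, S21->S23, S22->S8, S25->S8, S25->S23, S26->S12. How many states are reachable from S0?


BFS from S0:
  layer 0: {S0}
  layer 1: {S5, S26}
  layer 2: {S8, S12}
  layer 3: {S1, S7, S9, S15}
  layer 4: {S11, S13}
  layer 5: {S22, S23}
Reachable set: {S0, S1, S5, S7, S8, S9, S11, S12, S13, S15, S22, S23, S26}
Count = 13

13


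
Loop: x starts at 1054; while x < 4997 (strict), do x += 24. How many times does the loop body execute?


Step 1: x goes from 1054 toward 4997 by 24; the body runs while x<4997, so iterations = ceil((bound-start)/step)
Step 2: Distance=3943
Step 3: ceil(3943/24)=165

165


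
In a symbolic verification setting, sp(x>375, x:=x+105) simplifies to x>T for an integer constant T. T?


Formula: sp(P, x:=E) = exists old_x. (x = E[old_x/x]) AND P[old_x/x] (old_x is the value of x before the assignment; eliminate old_x by solving x = E[old_x/x] for old_x)
Step 1: Precondition P: x>375, i.e. old_x > 375
Step 2: Assignment gives x = old_x + 105, so old_x = x - 105
Step 3: Substitute into P: x - 105 > 375
Step 4: Simplify: x > 375+105 = 480

480


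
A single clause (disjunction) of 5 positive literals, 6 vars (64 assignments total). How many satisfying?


Step 1: Total=2^6=64
Step 2: Unsat when all 5 false: 2^1=2
Step 3: Sat=64-2=62

62


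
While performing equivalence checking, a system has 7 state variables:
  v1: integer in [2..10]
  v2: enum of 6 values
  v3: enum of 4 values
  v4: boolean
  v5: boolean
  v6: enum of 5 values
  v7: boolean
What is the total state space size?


State space = product of domain sizes of all variables.
Domain sizes:
  v1 (integer in [2..10]): 9
  v2 (enum of 6 values): 6
  v3 (enum of 4 values): 4
  v4 (boolean): 2
  v5 (boolean): 2
  v6 (enum of 5 values): 5
  v7 (boolean): 2
Product = 9 * 6 * 4 * 2 * 2 * 5 * 2 = 8640

8640


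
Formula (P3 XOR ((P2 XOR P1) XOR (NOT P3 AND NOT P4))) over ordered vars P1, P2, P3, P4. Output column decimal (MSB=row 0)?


Formula: (P3 XOR ((P2 XOR P1) XOR (NOT P3 AND NOT P4))) over P1, P2, P3, P4 (16 rows)
Evaluate each row (bits = P1,P2,P3,P4, MSB first):
  row 0 [0000]: (0 XOR ((0 XOR 0) XOR (NOT 0 AND NOT 0))) -> 1
  row 1 [0001]: (0 XOR ((0 XOR 0) XOR (NOT 0 AND NOT 1))) -> 0
  row 2 [0010]: (1 XOR ((0 XOR 0) XOR (NOT 1 AND NOT 0))) -> 1
  row 3 [0011]: (1 XOR ((0 XOR 0) XOR (NOT 1 AND NOT 1))) -> 1
  row 4 [0100]: (0 XOR ((1 XOR 0) XOR (NOT 0 AND NOT 0))) -> 0
  row 5 [0101]: (0 XOR ((1 XOR 0) XOR (NOT 0 AND NOT 1))) -> 1
  row 6 [0110]: (1 XOR ((1 XOR 0) XOR (NOT 1 AND NOT 0))) -> 0
  row 7 [0111]: (1 XOR ((1 XOR 0) XOR (NOT 1 AND NOT 1))) -> 0
  row 8 [1000]: (0 XOR ((0 XOR 1) XOR (NOT 0 AND NOT 0))) -> 0
  row 9 [1001]: (0 XOR ((0 XOR 1) XOR (NOT 0 AND NOT 1))) -> 1
  row 10 [1010]: (1 XOR ((0 XOR 1) XOR (NOT 1 AND NOT 0))) -> 0
  row 11 [1011]: (1 XOR ((0 XOR 1) XOR (NOT 1 AND NOT 1))) -> 0
  row 12 [1100]: (0 XOR ((1 XOR 1) XOR (NOT 0 AND NOT 0))) -> 1
  row 13 [1101]: (0 XOR ((1 XOR 1) XOR (NOT 0 AND NOT 1))) -> 0
  row 14 [1110]: (1 XOR ((1 XOR 1) XOR (NOT 1 AND NOT 0))) -> 1
  row 15 [1111]: (1 XOR ((1 XOR 1) XOR (NOT 1 AND NOT 1))) -> 1
Full result column, 4 rows per line (P1,P2 fixed per line; P3,P4 runs 00..11 left to right):
  rows 0-3 [P1,P2=00]: 1011  = hex B
  rows 4-7 [P1,P2=01]: 0100  = hex 4
  rows 8-11 [P1,P2=10]: 0100  = hex 4
  rows 12-15 [P1,P2=11]: 1011  = hex B
Output column (row 0 .. row 15) = 1011010001001011
Output column grouped in 4s = 1011 0100 0100 1011 = 0xB44B
Convert to decimal digit by digit (value = value*16 + digit):
  B -> 11
  11*16 + 4 = 180
  180*16 + 4 = 2884
  2884*16 + 11 (B) = 46155
Decimal = 46155

46155


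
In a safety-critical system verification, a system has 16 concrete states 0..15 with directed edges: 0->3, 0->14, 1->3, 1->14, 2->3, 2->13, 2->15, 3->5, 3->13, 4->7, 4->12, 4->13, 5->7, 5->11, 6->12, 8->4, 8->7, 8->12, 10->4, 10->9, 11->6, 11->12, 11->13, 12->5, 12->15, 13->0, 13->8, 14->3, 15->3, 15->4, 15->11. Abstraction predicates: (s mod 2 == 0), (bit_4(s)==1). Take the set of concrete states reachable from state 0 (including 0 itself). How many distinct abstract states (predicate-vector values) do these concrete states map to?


BFS from 0:
Concrete reachable: {0, 3, 4, 5, 6, 7, 8, 11, 12, 13, 14, 15}
Abstract via predicates (s mod 2 == 0), (bit_4(s)==1):
  (0,0) <- {3, 5, 7, 11, 13, 15}
  (1,0) <- {0, 4, 6, 8, 12, 14}
Distinct abstract states = 2

2


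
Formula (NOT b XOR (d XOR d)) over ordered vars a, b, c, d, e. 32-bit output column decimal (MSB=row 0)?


Formula: (NOT b XOR (d XOR d)) over a, b, c, d, e (32 rows)
Evaluate each row (bits = a,b,c,d,e, MSB first):
  row 0 [00000]: (NOT 0 XOR (0 XOR 0)) -> 1
  row 1 [00001]: (NOT 0 XOR (0 XOR 0)) -> 1
  row 2 [00010]: (NOT 0 XOR (1 XOR 1)) -> 1
  row 3 [00011]: (NOT 0 XOR (1 XOR 1)) -> 1
  row 4 [00100]: (NOT 0 XOR (0 XOR 0)) -> 1
  row 5 [00101]: (NOT 0 XOR (0 XOR 0)) -> 1
  row 6 [00110]: (NOT 0 XOR (1 XOR 1)) -> 1
  row 7 [00111]: (NOT 0 XOR (1 XOR 1)) -> 1
  row 8 [01000]: (NOT 1 XOR (0 XOR 0)) -> 0
  row 9 [01001]: (NOT 1 XOR (0 XOR 0)) -> 0
  row 10 [01010]: (NOT 1 XOR (1 XOR 1)) -> 0
  row 11 [01011]: (NOT 1 XOR (1 XOR 1)) -> 0
  row 12 [01100]: (NOT 1 XOR (0 XOR 0)) -> 0
  row 13 [01101]: (NOT 1 XOR (0 XOR 0)) -> 0
  row 14 [01110]: (NOT 1 XOR (1 XOR 1)) -> 0
  row 15 [01111]: (NOT 1 XOR (1 XOR 1)) -> 0
  row 16 [10000]: (NOT 0 XOR (0 XOR 0)) -> 1
  row 17 [10001]: (NOT 0 XOR (0 XOR 0)) -> 1
  row 18 [10010]: (NOT 0 XOR (1 XOR 1)) -> 1
  row 19 [10011]: (NOT 0 XOR (1 XOR 1)) -> 1
  row 20 [10100]: (NOT 0 XOR (0 XOR 0)) -> 1
  row 21 [10101]: (NOT 0 XOR (0 XOR 0)) -> 1
  row 22 [10110]: (NOT 0 XOR (1 XOR 1)) -> 1
  row 23 [10111]: (NOT 0 XOR (1 XOR 1)) -> 1
  row 24 [11000]: (NOT 1 XOR (0 XOR 0)) -> 0
  row 25 [11001]: (NOT 1 XOR (0 XOR 0)) -> 0
  row 26 [11010]: (NOT 1 XOR (1 XOR 1)) -> 0
  row 27 [11011]: (NOT 1 XOR (1 XOR 1)) -> 0
  row 28 [11100]: (NOT 1 XOR (0 XOR 0)) -> 0
  row 29 [11101]: (NOT 1 XOR (0 XOR 0)) -> 0
  row 30 [11110]: (NOT 1 XOR (1 XOR 1)) -> 0
  row 31 [11111]: (NOT 1 XOR (1 XOR 1)) -> 0
Full result column, 4 rows per line (a,b,c fixed per line; d,e runs 00..11 left to right):
  rows 0-3 [a,b,c=000]: 1111  = hex F
  rows 4-7 [a,b,c=001]: 1111  = hex F
  rows 8-11 [a,b,c=010]: 0000  = hex 0
  rows 12-15 [a,b,c=011]: 0000  = hex 0
  rows 16-19 [a,b,c=100]: 1111  = hex F
  rows 20-23 [a,b,c=101]: 1111  = hex F
  rows 24-27 [a,b,c=110]: 0000  = hex 0
  rows 28-31 [a,b,c=111]: 0000  = hex 0
Output column (row 0 .. row 31) = 11111111000000001111111100000000
Output column grouped in 4s = 1111 1111 0000 0000 1111 1111 0000 0000 = 0xFF00FF00
Convert to decimal digit by digit (value = value*16 + digit):
  F -> 15
  15*16 + 15 (F) = 255
  255*16 + 0 = 4080
  4080*16 + 0 = 65280
  65280*16 + 15 (F) = 1044495
  1044495*16 + 15 (F) = 16711935
  16711935*16 + 0 = 267390960
  267390960*16 + 0 = 4278255360
Decimal = 4278255360

4278255360


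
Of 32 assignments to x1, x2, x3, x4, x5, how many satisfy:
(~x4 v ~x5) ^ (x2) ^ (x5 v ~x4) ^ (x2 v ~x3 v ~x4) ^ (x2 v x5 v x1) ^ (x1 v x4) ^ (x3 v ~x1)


CNF with 7 clauses over 5 vars (32 assignments).
An assignment satisfies CNF iff every clause has >=1 true literal.
Check each row (bits = x1,x2,x3,x4,x5; clause T/F shown):
  row 0 [00000]: clauses=TFTTFFT -> 0
  row 1 [00001]: clauses=TFTTTFT -> 0
  row 2 [00010]: clauses=TFFTFTT -> 0
  row 3 [00011]: clauses=FFTTTTT -> 0
  row 4 [00100]: clauses=TFTTFFT -> 0
  row 5 [00101]: clauses=TFTTTFT -> 0
  row 6 [00110]: clauses=TFFFFTT -> 0
  row 7 [00111]: clauses=FFTFTTT -> 0
  row 8 [01000]: clauses=TTTTTFT -> 0
  row 9 [01001]: clauses=TTTTTFT -> 0
  row 10 [01010]: clauses=TTFTTTT -> 0
  row 11 [01011]: clauses=FTTTTTT -> 0
  row 12 [01100]: clauses=TTTTTFT -> 0
  row 13 [01101]: clauses=TTTTTFT -> 0
  row 14 [01110]: clauses=TTFTTTT -> 0
  row 15 [01111]: clauses=FTTTTTT -> 0
  row 16 [10000]: clauses=TFTTTTF -> 0
  row 17 [10001]: clauses=TFTTTTF -> 0
  row 18 [10010]: clauses=TFFTTTF -> 0
  row 19 [10011]: clauses=FFTTTTF -> 0
  row 20 [10100]: clauses=TFTTTTT -> 0
  row 21 [10101]: clauses=TFTTTTT -> 0
  row 22 [10110]: clauses=TFFFTTT -> 0
  row 23 [10111]: clauses=FFTFTTT -> 0
  row 24 [11000]: clauses=TTTTTTF -> 0
  row 25 [11001]: clauses=TTTTTTF -> 0
  row 26 [11010]: clauses=TTFTTTF -> 0
  row 27 [11011]: clauses=FTTTTTF -> 0
  row 28 [11100]: clauses=TTTTTTT -> 1
  row 29 [11101]: clauses=TTTTTTT -> 1
  row 30 [11110]: clauses=TTFTTTT -> 0
  row 31 [11111]: clauses=FTTTTTT -> 0
Full result column, 8 rows per line (x1,x2 fixed per line; x3,x4,x5 runs 000..111 left to right):
  rows 0-7 [x1,x2=00]: 00000000  (ones: 0)
  rows 8-15 [x1,x2=01]: 00000000  (ones: 0)
  rows 16-23 [x1,x2=10]: 00000000  (ones: 0)
  rows 24-31 [x1,x2=11]: 00001100  (ones: 2)
Satisfying assignments = 0+0+0+2 = 2

2


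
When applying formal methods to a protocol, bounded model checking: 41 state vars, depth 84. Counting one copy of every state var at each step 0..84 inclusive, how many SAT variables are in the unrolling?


BMC unrolls to depth k, creating one copy of each state var for steps 0..k.
Step count = 84 + 1 = 85 (steps 0 through 84)
Vars per step = 41
Total = 41 * 85 = 3485

3485


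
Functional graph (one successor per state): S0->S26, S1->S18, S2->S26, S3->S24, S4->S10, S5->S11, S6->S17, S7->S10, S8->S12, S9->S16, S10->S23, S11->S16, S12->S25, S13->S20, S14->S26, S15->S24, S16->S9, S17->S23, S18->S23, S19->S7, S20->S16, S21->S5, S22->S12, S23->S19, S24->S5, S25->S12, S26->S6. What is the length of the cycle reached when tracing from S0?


Trace from S0 until a state repeats:
  S0 -> S26 -> S6 -> S17 -> S23 -> S19 -> S7 -> S10 -> S23
S23 first seen at step 4, revisited at step 8.
Cycle length = 8 - 4 = 4

4


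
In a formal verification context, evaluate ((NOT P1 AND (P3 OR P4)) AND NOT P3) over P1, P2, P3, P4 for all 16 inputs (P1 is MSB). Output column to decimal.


Formula: ((NOT P1 AND (P3 OR P4)) AND NOT P3) over P1, P2, P3, P4 (16 rows)
Evaluate each row (bits = P1,P2,P3,P4, MSB first):
  row 0 [0000]: ((NOT 0 AND (0 OR 0)) AND NOT 0) -> 0
  row 1 [0001]: ((NOT 0 AND (0 OR 1)) AND NOT 0) -> 1
  row 2 [0010]: ((NOT 0 AND (1 OR 0)) AND NOT 1) -> 0
  row 3 [0011]: ((NOT 0 AND (1 OR 1)) AND NOT 1) -> 0
  row 4 [0100]: ((NOT 0 AND (0 OR 0)) AND NOT 0) -> 0
  row 5 [0101]: ((NOT 0 AND (0 OR 1)) AND NOT 0) -> 1
  row 6 [0110]: ((NOT 0 AND (1 OR 0)) AND NOT 1) -> 0
  row 7 [0111]: ((NOT 0 AND (1 OR 1)) AND NOT 1) -> 0
  row 8 [1000]: ((NOT 1 AND (0 OR 0)) AND NOT 0) -> 0
  row 9 [1001]: ((NOT 1 AND (0 OR 1)) AND NOT 0) -> 0
  row 10 [1010]: ((NOT 1 AND (1 OR 0)) AND NOT 1) -> 0
  row 11 [1011]: ((NOT 1 AND (1 OR 1)) AND NOT 1) -> 0
  row 12 [1100]: ((NOT 1 AND (0 OR 0)) AND NOT 0) -> 0
  row 13 [1101]: ((NOT 1 AND (0 OR 1)) AND NOT 0) -> 0
  row 14 [1110]: ((NOT 1 AND (1 OR 0)) AND NOT 1) -> 0
  row 15 [1111]: ((NOT 1 AND (1 OR 1)) AND NOT 1) -> 0
Full result column, 4 rows per line (P1,P2 fixed per line; P3,P4 runs 00..11 left to right):
  rows 0-3 [P1,P2=00]: 0100  = hex 4
  rows 4-7 [P1,P2=01]: 0100  = hex 4
  rows 8-11 [P1,P2=10]: 0000  = hex 0
  rows 12-15 [P1,P2=11]: 0000  = hex 0
Output column (row 0 .. row 15) = 0100010000000000
Output column grouped in 4s = 0100 0100 0000 0000 = 0x4400
Convert to decimal digit by digit (value = value*16 + digit):
  4 -> 4
  4*16 + 4 = 68
  68*16 + 0 = 1088
  1088*16 + 0 = 17408
Decimal = 17408

17408
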